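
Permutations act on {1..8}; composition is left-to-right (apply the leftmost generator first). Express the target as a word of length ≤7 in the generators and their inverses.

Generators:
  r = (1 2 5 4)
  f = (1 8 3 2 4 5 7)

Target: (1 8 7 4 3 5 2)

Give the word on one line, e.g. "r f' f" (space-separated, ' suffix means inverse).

  after f: (1 8 3 2 4 5 7)
  after r: (1 8 3 5 7 2)
  after f: (1 3 7 4 5)(2 8)
  after r': (1 3 7 5 4 2 8)
  after f': (1 8 7 4 3 5 2)

f r f r' f'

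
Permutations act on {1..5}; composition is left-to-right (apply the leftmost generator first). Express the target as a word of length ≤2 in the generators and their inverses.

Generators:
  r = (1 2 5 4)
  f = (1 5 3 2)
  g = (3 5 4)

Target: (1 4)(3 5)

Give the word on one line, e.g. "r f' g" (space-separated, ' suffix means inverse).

  after f: (1 5 3 2)
  after r: (1 4)(3 5)

f r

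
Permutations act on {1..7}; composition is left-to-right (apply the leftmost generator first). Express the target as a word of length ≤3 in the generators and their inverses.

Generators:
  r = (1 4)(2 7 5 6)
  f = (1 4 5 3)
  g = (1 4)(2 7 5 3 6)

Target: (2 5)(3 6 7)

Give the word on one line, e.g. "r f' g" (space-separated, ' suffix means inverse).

  after r: (1 4)(2 7 5 6)
  after g: (2 5)(3 6 7)

r g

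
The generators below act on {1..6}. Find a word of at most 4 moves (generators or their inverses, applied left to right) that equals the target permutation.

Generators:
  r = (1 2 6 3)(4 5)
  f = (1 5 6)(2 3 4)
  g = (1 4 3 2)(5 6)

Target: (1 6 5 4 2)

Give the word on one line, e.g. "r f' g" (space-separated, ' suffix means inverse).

f r' r' g

  after f: (1 5 6)(2 3 4)
  after r': (1 4)(2 6 3 5)
  after r': (1 5)(3 4)
  after g: (1 6 5 4 2)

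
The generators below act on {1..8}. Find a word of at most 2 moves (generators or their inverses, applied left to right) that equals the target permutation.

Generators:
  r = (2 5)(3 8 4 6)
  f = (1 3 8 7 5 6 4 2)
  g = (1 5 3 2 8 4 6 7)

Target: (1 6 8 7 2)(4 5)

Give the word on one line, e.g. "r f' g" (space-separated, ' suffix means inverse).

  after f: (1 3 8 7 5 6 4 2)
  after r': (1 6 8 7 2)(4 5)

f r'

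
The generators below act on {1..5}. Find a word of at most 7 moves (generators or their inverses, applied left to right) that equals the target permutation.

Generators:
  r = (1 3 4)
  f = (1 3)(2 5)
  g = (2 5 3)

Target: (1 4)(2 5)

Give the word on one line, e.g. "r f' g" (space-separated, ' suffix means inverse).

f r g' g' g'

  after f: (1 3)(2 5)
  after r: (1 4)(2 5)
  after g': (1 4)(3 5)
  after g': (1 4)(2 3)
  after g': (1 4)(2 5)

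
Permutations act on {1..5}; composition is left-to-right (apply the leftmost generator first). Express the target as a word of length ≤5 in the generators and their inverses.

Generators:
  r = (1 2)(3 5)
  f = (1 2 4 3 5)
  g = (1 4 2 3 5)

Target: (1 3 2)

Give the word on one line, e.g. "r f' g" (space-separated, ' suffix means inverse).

f r f' f'

  after f: (1 2 4 3 5)
  after r: (2 4 5)
  after f': (1 5)(3 4)
  after f': (1 3 2)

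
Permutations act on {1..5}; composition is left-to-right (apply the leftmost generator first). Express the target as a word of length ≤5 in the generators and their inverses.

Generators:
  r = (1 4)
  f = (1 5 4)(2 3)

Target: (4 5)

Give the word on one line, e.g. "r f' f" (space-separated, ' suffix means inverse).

  after r: (1 4)
  after f': (1 5)(2 3)
  after f': (4 5)

r f' f'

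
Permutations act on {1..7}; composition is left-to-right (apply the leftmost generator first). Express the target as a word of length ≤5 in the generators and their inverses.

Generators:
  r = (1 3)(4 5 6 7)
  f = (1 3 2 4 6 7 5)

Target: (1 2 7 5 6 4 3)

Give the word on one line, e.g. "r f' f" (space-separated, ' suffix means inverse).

r f r'

  after r: (1 3)(4 5 6 7)
  after f: (1 2 4)(5 7 6)
  after r': (1 2 7 5 6 4 3)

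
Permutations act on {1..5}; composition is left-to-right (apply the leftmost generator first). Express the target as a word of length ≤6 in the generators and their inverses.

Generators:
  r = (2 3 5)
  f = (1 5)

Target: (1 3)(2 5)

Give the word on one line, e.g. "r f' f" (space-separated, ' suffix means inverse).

  after f: (1 5)
  after r: (1 2 3 5)
  after f': (1 2 3)
  after r': (1 5 3)
  after r': (1 3)(2 5)

f r f' r' r'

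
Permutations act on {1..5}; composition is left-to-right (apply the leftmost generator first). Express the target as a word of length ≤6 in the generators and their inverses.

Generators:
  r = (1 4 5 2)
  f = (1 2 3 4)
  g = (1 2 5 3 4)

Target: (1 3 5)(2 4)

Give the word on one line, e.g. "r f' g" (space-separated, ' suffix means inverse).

r f r' g g

  after r: (1 4 5 2)
  after f: (3 4 5)
  after r': (1 2 5 3)
  after g: (1 5 4)(2 3)
  after g: (1 3 5)(2 4)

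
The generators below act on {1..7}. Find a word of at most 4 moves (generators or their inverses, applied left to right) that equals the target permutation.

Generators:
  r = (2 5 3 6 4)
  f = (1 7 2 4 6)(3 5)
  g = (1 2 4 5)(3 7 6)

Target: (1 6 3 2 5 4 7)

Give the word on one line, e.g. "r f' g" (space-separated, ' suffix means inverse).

f g' r

  after f: (1 7 2 4 6)(3 5)
  after g': (1 3 4 7)(5 6)
  after r: (1 6 3 2 5 4 7)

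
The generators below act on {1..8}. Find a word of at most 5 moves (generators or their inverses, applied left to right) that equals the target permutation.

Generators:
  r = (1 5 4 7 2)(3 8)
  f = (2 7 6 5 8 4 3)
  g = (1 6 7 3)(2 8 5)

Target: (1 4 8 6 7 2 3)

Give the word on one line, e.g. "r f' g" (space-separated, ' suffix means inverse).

  after r': (1 2 7 4 5)(3 8)
  after f: (1 7 3 4 8 2 6 5)
  after f: (1 6 8 7 2 5)
  after f: (1 5)(2 8 6 4 3)
  after r: (1 4 8 6 7 2 3)

r' f f f r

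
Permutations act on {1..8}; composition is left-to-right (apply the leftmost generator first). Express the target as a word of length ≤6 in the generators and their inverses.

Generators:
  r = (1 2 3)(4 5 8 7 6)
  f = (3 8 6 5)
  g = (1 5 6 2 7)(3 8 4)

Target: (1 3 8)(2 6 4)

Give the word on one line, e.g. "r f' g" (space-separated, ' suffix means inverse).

  after f': (3 5 6 8)
  after r': (1 3 4 6 5 7 8 2)
  after f: (1 8 2)(3 4 5 7 6)
  after g: (1 4 6 8 7 2 5)
  after g: (1 3 8)(2 6 4)

f' r' f g g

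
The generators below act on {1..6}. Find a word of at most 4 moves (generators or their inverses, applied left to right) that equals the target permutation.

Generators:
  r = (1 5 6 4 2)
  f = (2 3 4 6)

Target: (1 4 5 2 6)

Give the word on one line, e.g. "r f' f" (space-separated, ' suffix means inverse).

r' r'

  after r': (1 2 4 6 5)
  after r': (1 4 5 2 6)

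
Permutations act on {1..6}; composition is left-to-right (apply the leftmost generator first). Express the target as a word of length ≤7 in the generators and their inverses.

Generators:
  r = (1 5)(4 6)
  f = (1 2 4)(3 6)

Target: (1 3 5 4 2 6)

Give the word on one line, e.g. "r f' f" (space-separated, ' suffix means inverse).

f r f r f

  after f: (1 2 4)(3 6)
  after r: (1 2 6 3 4 5)
  after f: (1 4 5 2 3)
  after r: (1 6 4)(2 3 5)
  after f: (1 3 5 4 2 6)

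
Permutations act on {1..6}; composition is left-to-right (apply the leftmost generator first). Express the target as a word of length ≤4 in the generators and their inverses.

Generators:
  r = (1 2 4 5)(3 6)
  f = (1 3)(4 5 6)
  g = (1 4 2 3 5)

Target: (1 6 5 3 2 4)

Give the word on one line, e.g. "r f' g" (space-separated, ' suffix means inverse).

f r

  after f: (1 3)(4 5 6)
  after r: (1 6 5 3 2 4)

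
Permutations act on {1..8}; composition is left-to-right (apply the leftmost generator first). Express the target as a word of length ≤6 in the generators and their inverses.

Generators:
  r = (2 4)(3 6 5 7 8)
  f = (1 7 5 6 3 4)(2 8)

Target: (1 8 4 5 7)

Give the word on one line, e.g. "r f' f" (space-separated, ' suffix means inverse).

r f' r' f

  after r: (2 4)(3 6 5 7 8)
  after f': (1 4 8 6 7 2 3 5)
  after r': (1 2 8 3 6 5)(4 7)
  after f: (1 8 4 5 7)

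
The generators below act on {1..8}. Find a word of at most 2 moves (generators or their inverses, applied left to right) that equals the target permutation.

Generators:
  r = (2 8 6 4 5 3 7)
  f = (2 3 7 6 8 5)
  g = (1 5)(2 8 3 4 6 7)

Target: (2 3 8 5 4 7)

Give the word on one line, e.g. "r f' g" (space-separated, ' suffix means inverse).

r' f'

  after r': (2 7 3 5 4 6 8)
  after f': (2 3 8 5 4 7)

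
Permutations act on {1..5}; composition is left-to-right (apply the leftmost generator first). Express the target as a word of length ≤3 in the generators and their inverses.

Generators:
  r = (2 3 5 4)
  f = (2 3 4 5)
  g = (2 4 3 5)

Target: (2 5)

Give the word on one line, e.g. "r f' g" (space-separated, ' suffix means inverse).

r' g g

  after r': (2 4 5 3)
  after g: (2 3 4)
  after g: (2 5)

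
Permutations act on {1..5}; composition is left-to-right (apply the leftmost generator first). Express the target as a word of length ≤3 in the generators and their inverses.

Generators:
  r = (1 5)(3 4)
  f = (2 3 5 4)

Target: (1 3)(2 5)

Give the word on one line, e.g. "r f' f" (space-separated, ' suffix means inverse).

  after f: (2 3 5 4)
  after r: (1 5 3)(2 4)
  after f': (1 3)(2 5)

f r f'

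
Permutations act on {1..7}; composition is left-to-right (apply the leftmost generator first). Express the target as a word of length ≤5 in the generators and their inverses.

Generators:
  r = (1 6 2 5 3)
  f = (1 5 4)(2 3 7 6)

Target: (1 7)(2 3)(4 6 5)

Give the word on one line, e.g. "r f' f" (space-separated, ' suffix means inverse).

  after r': (1 3 5 2 6)
  after f': (1 2 7 3)(4 5 6)
  after r': (1 6 4 2 7 5)
  after f': (1 7)(2 3)(4 6 5)

r' f' r' f'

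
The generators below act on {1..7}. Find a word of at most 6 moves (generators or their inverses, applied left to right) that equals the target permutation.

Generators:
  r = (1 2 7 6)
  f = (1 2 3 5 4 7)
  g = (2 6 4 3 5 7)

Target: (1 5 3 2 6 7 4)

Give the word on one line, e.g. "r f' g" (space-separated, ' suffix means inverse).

  after r: (1 2 7 6)
  after f: (1 3 5 4 7 6 2)
  after g: (1 5 3 7 4 2)
  after r': (1 5 3 2 6 7 4)

r f g r'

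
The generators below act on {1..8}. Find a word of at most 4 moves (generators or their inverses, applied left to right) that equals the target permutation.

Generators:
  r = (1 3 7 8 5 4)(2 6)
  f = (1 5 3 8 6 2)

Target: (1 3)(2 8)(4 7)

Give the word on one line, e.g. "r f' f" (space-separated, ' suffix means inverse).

  after r': (1 4 5 8 7 3)(2 6)
  after r': (1 5 7)(3 4 8)
  after r': (1 8)(2 6)(3 5)(4 7)
  after f': (1 3)(2 8)(4 7)

r' r' r' f'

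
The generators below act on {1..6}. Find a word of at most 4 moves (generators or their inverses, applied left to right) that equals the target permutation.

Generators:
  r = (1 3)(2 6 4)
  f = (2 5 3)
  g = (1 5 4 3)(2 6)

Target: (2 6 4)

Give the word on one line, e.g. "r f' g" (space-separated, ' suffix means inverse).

r' r'

  after r': (1 3)(2 4 6)
  after r': (2 6 4)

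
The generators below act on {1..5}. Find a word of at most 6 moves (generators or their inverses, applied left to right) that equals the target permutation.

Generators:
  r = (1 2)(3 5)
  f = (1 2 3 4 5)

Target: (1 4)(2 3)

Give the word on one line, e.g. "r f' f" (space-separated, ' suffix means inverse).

f r f' f'

  after f: (1 2 3 4 5)
  after r: (2 5)(3 4)
  after f': (1 5)(2 4)
  after f': (1 4)(2 3)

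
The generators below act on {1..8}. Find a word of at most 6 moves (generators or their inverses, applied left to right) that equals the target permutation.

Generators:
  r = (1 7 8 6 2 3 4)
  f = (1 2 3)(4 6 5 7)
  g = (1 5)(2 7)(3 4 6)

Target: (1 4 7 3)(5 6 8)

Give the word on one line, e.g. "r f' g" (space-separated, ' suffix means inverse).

r' g' g' f'

  after r': (1 4 3 2 6 8 7)
  after g': (1 3 7 5)(2 4 6 8)
  after g': (1 6 8 7)(2 3)
  after f': (1 4 7 3)(5 6 8)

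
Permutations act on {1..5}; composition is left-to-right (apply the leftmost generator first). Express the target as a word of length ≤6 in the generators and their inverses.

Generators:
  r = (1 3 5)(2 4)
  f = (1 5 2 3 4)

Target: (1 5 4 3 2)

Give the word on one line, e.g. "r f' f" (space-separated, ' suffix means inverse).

f' r' f' r f

  after f': (1 4 3 2 5)
  after r': (1 2 3 4)
  after f': (1 5)
  after r: (2 4)(3 5)
  after f: (1 5 4 3 2)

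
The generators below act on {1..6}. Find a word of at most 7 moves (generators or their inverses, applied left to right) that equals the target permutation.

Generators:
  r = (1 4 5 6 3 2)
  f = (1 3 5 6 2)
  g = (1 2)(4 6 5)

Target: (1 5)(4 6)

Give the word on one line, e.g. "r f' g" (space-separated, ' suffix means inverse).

  after f: (1 3 5 6 2)
  after r: (1 2 4 5 3 6)
  after g: (2 6)(3 5)
  after r: (1 4 5 2 3 6)
  after r: (1 5)(4 6)

f r g r r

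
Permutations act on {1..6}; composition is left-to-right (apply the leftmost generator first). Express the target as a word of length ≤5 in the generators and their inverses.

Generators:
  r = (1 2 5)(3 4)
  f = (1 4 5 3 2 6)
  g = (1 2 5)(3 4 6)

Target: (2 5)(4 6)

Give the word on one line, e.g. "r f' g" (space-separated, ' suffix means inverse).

  after r': (1 5 2)(3 4)
  after g: (3 6)
  after f': (1 6 5 4)(2 3)
  after r: (1 6)(2 4)(3 5)
  after f: (2 5)(4 6)

r' g f' r f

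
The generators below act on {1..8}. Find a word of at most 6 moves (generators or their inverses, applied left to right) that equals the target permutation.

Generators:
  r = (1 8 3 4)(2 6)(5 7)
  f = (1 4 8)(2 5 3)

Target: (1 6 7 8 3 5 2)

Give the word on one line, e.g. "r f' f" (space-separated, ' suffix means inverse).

  after f': (1 8 4)(2 3 5)
  after r: (1 3 7 5 6 2 4 8)
  after f': (1 5 6 3 7 2)
  after f': (1 2 8 4)(3 7)(5 6)
  after r': (1 6 7 8 3 5 2)

f' r f' f' r'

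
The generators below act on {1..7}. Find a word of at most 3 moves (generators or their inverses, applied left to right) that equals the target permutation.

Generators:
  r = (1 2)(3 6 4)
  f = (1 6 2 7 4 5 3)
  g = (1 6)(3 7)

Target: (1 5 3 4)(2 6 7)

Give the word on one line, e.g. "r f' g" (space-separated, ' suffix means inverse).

g r f

  after g: (1 6)(3 7)
  after r: (1 4 3 7 6 2)
  after f: (1 5 3 4)(2 6 7)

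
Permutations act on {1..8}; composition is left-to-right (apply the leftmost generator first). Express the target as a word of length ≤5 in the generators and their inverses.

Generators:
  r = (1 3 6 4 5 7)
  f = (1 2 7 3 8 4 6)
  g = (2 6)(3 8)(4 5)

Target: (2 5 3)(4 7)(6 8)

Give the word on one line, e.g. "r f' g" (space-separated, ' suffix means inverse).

  after r': (1 7 5 4 6 3)
  after f: (1 3 2 7 5 6 8 4)
  after r': (2 5 3)(4 7)(6 8)
  after g: (2 4 7 5 8)(3 6)
  after g: (2 5 3)(4 7)(6 8)

r' f r' g g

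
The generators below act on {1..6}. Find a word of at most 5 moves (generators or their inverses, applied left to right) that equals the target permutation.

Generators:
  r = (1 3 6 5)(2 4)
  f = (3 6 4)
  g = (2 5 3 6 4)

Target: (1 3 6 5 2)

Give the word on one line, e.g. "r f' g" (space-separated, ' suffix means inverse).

  after g: (2 5 3 6 4)
  after f': (2 5 4)
  after g: (2 3 6 4 5)
  after r': (1 5 4 6 2)
  after g: (1 3 6 5 2)

g f' g r' g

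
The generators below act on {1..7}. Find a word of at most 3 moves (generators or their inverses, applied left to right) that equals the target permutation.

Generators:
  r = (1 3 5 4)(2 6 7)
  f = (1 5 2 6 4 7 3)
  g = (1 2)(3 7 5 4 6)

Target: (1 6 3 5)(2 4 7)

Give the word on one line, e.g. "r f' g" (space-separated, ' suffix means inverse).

  after f': (1 3 7 4 6 2 5)
  after f': (1 7 6 5 3 4 2)
  after r': (1 6 3 5)(2 4 7)

f' f' r'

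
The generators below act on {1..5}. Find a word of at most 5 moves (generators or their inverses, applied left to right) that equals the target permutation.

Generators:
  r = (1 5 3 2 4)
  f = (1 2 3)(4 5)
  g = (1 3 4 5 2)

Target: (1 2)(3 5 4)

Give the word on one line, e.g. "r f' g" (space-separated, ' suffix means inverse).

  after r: (1 5 3 2 4)
  after g: (1 2 5 4 3)
  after r: (1 4 2 3 5)
  after f': (1 5 3 4)
  after g: (1 2)(3 5 4)

r g r f' g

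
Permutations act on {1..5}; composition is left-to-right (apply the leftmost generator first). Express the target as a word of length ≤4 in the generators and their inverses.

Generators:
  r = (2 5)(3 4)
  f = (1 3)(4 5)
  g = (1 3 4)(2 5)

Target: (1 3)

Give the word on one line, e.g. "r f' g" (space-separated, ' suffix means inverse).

r' g

  after r': (2 5)(3 4)
  after g: (1 3)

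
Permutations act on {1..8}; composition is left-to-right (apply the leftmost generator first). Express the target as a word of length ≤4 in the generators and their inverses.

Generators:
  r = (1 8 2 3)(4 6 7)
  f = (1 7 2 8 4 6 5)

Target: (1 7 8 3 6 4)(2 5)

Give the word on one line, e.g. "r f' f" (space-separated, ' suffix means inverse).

f r' f' r'

  after f: (1 7 2 8 4 6 5)
  after r': (1 6 5 3 2)(7 8)
  after f': (1 4 8)(2 5 3 7)
  after r': (1 7 8 3 6 4)(2 5)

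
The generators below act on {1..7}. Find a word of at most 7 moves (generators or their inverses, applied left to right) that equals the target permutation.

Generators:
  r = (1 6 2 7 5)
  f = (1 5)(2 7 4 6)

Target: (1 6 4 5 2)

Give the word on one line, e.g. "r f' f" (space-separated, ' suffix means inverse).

f r' f r f

  after f: (1 5)(2 7 4 6)
  after r': (1 7 4)
  after f: (1 4 5)(2 7 6)
  after r: (1 4)(2 5 6 7)
  after f: (1 6 4 5 2)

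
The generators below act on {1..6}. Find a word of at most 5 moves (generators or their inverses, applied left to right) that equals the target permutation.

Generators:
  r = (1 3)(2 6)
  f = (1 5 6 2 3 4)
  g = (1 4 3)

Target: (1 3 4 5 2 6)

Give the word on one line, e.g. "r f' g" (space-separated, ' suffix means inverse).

  after g: (1 4 3)
  after r': (1 4)(2 6)
  after f: (3 4 5 6)
  after r': (1 3 4 5 2 6)

g r' f r'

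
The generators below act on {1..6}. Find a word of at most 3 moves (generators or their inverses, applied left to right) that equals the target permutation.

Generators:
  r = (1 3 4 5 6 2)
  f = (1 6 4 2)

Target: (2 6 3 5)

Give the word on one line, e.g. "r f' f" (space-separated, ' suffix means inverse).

r f' r'

  after r: (1 3 4 5 6 2)
  after f': (1 3 6 4 5)
  after r': (2 6 3 5)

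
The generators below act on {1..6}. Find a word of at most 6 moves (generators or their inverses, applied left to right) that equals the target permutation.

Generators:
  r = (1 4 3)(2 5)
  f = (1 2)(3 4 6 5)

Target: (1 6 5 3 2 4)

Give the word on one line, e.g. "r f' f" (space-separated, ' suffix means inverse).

  after r': (1 3 4)(2 5)
  after f': (1 5)(2 6 4)
  after r': (1 2 6)(3 4 5)
  after r': (1 5 4 2 6 3)
  after f': (1 6 5 3 2 4)

r' f' r' r' f'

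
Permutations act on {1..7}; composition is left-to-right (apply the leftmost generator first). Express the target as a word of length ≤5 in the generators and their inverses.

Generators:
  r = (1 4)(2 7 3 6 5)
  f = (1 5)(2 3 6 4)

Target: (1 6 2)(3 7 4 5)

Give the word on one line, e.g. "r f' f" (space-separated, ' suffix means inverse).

  after f': (1 5)(2 4 6 3)
  after r: (1 2)(3 7)(4 5)
  after f': (1 4)(2 5 6 3 7)
  after f': (1 6 2)(3 7 4 5)

f' r f' f'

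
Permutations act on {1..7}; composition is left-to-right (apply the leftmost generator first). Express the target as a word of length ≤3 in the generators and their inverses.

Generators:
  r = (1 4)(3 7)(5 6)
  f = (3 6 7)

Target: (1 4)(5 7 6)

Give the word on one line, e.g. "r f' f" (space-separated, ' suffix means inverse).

  after r': (1 4)(3 7)(5 6)
  after f: (1 4)(5 7 6)

r' f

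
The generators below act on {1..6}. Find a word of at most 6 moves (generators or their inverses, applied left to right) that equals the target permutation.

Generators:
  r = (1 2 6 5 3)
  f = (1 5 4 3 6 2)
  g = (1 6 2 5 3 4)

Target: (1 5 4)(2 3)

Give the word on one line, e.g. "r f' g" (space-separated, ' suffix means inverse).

f' r' r' g f'

  after f': (1 2 6 3 4 5)
  after r': (3 4 6 5)
  after r': (1 3 4 2)
  after g: (1 4 5 3)(2 6)
  after f': (1 5 4)(2 3)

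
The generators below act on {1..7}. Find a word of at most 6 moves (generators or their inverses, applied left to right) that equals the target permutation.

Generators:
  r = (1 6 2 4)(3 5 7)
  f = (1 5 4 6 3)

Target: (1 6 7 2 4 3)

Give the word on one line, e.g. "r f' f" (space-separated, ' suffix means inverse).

f' r f r' r'

  after f': (1 3 6 4 5)
  after r: (1 5 6)(2 4 7 3)
  after f: (1 4 7)(2 6 5 3)
  after r': (1 2)(3 6)(4 5 7)
  after r': (1 6 7 2 4 3)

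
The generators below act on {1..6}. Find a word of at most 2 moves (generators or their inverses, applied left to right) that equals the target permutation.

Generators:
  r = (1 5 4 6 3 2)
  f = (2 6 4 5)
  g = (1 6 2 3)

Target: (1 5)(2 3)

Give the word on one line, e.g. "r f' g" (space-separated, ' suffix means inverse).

  after r': (1 2 3 6 4 5)
  after f': (1 5)(2 3)

r' f'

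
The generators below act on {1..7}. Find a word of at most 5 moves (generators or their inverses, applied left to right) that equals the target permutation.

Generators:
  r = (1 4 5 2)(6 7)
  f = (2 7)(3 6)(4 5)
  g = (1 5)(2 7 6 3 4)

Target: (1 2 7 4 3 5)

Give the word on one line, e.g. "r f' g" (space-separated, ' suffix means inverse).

  after g': (1 5)(2 4 3 6 7)
  after g': (2 3 7 4 6)
  after f: (2 6 7 5 4 3)
  after r': (1 2 7 4 3 5)

g' g' f r'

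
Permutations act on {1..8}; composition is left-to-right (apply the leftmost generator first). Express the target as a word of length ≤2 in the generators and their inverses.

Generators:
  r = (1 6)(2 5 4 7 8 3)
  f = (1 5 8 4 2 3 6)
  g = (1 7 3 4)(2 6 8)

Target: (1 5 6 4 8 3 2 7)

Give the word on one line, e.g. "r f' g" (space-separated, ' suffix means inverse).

f g'

  after f: (1 5 8 4 2 3 6)
  after g': (1 5 6 4 8 3 2 7)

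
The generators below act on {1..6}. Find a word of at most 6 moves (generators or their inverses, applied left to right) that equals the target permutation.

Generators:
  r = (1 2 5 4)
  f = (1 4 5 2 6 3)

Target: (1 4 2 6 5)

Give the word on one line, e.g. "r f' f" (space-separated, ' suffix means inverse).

f' r' f r'

  after f': (1 3 6 2 5 4)
  after r': (1 3 6)
  after f: (2 6 4 5)
  after r': (1 4 2 6 5)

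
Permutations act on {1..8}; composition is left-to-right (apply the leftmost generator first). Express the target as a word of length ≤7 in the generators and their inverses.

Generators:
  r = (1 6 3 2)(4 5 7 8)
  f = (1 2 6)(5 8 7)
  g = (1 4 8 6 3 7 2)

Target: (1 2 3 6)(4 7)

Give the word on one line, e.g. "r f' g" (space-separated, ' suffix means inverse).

  after g: (1 4 8 6 3 7 2)
  after r: (1 5 7)(2 6)(3 8)
  after r: (1 7 6)(2 3 4 5 8)
  after g': (1 3)(2 6)(4 5)(7 8)
  after r: (1 2 3 6)(4 7)

g r r g' r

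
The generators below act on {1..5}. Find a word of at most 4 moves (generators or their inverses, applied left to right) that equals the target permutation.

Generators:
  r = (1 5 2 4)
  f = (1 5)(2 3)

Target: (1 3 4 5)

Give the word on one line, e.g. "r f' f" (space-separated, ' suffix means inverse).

f r f

  after f: (1 5)(2 3)
  after r: (1 2 3 4)
  after f: (1 3 4 5)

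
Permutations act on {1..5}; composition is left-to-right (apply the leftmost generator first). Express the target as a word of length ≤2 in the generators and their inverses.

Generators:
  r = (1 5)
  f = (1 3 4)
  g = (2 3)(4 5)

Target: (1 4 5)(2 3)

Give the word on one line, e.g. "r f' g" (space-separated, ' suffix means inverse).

  after r': (1 5)
  after g: (1 4 5)(2 3)

r' g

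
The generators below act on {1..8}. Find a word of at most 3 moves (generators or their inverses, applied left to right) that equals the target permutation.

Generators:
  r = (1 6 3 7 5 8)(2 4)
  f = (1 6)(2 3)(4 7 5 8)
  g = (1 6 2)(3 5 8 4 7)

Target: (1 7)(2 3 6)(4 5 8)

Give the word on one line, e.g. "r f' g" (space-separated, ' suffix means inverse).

r' f g

  after r': (1 8 5 7 3 6)(2 4)
  after f: (1 4 3)(2 7)
  after g: (1 7)(2 3 6)(4 5 8)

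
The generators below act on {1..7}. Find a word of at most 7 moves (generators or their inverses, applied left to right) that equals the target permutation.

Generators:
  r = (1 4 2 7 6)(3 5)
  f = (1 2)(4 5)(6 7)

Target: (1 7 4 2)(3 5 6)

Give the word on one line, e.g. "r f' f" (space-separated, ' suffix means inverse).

  after f: (1 2)(4 5)(6 7)
  after r': (1 4 3 5)(2 6)
  after r': (2 7)(4 5 6)
  after f: (1 2 6 5 7)
  after r: (1 7 4 2)(3 5 6)

f r' r' f r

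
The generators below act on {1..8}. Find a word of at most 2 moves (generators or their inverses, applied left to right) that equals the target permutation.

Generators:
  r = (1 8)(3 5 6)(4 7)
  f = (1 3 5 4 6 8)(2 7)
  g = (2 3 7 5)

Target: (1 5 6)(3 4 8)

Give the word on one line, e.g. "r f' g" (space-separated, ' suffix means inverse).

  after f: (1 3 5 4 6 8)(2 7)
  after f: (1 5 6)(3 4 8)

f f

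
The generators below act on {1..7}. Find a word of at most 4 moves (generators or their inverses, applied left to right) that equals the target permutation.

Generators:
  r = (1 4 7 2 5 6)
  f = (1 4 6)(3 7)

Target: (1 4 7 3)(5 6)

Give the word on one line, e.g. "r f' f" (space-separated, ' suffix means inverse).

  after r: (1 4 7 2 5 6)
  after f': (2 5 4 3 7)
  after r': (1 6 5)(3 4)
  after f': (1 4 7 3)(5 6)

r f' r' f'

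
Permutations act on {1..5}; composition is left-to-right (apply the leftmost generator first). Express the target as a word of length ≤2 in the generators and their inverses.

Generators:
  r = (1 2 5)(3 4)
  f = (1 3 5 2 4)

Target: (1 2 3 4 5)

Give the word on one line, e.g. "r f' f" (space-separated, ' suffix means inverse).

f' f'

  after f': (1 4 2 5 3)
  after f': (1 2 3 4 5)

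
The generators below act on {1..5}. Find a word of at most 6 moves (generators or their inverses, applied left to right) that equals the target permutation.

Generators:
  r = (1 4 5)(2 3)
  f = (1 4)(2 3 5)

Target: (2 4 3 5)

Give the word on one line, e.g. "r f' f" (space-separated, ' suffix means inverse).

  after r': (1 5 4)(2 3)
  after r': (1 4 5)
  after f': (2 5 4 3)
  after r: (1 4 2)
  after f: (2 4 3 5)

r' r' f' r f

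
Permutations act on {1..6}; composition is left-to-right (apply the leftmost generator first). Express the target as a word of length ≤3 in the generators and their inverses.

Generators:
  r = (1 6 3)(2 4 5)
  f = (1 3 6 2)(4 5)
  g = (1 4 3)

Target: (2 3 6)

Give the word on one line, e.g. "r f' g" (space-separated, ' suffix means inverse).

r g' r'

  after r: (1 6 3)(2 4 5)
  after g': (1 6 4 5 2)
  after r': (2 3 6)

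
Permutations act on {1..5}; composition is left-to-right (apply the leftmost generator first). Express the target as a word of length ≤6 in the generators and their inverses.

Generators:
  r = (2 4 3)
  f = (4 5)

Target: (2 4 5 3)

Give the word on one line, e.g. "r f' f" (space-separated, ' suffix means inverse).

  after f: (4 5)
  after r': (2 3 4 5)
  after r': (2 4 5 3)
  after f': (2 5 3)
  after f': (2 4 5 3)

f r' r' f' f'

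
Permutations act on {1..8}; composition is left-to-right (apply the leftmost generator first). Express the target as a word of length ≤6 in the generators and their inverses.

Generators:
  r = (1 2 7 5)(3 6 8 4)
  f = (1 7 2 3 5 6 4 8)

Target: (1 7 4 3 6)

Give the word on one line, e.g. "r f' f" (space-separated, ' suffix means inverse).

f r f' f' f'

  after f: (1 7 2 3 5 6 4 8)
  after r: (1 5 8 2 6 3)
  after f': (1 3 8 7)(2 5 4 6)
  after f': (1 2 3 4 5 6 7 8)
  after f': (1 7 4 3 6)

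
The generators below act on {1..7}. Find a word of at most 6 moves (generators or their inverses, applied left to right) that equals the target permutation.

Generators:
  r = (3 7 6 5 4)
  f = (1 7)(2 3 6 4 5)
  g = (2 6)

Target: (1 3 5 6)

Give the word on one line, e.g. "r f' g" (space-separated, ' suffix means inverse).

f' r f' g

  after f': (1 7)(2 5 4 6 3)
  after r: (1 6 7)(2 4 5 3)
  after f': (1 3 5 2 6)
  after g: (1 3 5 6)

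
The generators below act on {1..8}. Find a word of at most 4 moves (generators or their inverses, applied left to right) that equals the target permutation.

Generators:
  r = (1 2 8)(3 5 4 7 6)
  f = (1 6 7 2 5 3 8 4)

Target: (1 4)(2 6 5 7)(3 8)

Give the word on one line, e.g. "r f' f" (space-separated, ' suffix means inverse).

r' f' r r

  after r': (1 8 2)(3 6 7 4 5)
  after f': (1 3)(2 4)(7 8)
  after r: (1 5 4 8 6 3 2 7)
  after r: (1 4)(2 6 5 7)(3 8)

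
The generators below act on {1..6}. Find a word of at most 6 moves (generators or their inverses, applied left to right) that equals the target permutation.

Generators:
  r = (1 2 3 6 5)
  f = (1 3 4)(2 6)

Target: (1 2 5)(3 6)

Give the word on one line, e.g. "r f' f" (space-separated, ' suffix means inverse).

f' f' f' r

  after f': (1 4 3)(2 6)
  after f': (1 3 4)
  after f': (2 6)
  after r: (1 2 5)(3 6)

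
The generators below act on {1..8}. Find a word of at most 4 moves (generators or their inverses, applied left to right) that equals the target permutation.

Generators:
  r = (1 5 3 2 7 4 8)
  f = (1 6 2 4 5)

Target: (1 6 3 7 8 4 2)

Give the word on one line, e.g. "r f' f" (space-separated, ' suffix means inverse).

  after f': (1 5 4 2 6)
  after r: (1 3 2 6 5 8)(4 7)
  after r: (1 2 6 3 7 8 5)
  after f': (1 6 3 7 8 4 2)

f' r r f'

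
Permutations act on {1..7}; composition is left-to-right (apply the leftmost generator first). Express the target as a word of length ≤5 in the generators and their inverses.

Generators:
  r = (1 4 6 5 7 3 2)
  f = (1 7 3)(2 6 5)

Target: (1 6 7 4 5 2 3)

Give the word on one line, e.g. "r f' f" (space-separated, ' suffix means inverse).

  after f: (1 7 3)(2 6 5)
  after f: (1 3 7)(2 5 6)
  after r: (1 2 7 4 6)
  after f: (1 6 7 4 5 2 3)

f f r f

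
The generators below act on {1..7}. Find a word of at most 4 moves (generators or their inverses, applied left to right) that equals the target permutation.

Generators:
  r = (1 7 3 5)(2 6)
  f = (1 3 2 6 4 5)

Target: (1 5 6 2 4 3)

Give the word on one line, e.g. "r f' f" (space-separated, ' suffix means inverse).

r' f r'

  after r': (1 5 3 7)(2 6)
  after f: (2 4 5)(3 7)
  after r': (1 5 6 2 4 3)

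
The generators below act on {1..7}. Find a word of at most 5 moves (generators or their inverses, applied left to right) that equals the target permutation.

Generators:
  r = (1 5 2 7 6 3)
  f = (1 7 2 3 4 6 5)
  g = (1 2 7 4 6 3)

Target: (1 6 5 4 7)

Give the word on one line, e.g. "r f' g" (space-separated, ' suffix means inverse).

  after f': (1 5 6 4 3 2 7)
  after g: (1 5 3 7 2 4)
  after r': (2 4 3)(5 6 7)
  after g': (1 3)(2 7 5 4 6)
  after r': (1 6 5 4 7)

f' g r' g' r'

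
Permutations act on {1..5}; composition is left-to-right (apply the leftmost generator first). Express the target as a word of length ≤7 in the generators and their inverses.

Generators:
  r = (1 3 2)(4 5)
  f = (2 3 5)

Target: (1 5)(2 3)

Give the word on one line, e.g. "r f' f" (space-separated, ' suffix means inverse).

r r f' r r

  after r: (1 3 2)(4 5)
  after r: (1 2 3)
  after f': (1 5 3)
  after r: (1 4 5 2)
  after r: (1 5)(2 3)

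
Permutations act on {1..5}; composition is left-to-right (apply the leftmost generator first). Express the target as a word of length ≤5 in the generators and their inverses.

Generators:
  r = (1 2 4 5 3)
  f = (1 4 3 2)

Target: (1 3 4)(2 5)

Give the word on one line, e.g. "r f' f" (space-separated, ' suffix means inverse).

f' r' f' f'

  after f': (1 2 3 4)
  after r': (2 5 4 3)
  after f': (1 2 5)
  after f': (1 3 4)(2 5)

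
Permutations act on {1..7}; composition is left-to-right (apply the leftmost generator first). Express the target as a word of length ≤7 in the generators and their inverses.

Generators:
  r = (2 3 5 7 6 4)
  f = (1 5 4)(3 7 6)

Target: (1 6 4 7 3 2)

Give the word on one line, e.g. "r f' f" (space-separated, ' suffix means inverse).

  after r: (2 3 5 7 6 4)
  after r: (2 5 6)(3 7 4)
  after f: (1 5 3 6 2 4 7)
  after f: (1 4 6 2)(5 7)
  after r': (1 6 4 7 3 2)

r r f f r'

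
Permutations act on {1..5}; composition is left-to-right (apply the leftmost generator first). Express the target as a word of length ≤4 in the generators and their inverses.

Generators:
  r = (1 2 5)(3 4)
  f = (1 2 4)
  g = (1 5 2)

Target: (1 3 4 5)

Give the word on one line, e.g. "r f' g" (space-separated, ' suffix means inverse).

  after f: (1 2 4)
  after f: (1 4 2)
  after r: (1 3 4 5)

f f r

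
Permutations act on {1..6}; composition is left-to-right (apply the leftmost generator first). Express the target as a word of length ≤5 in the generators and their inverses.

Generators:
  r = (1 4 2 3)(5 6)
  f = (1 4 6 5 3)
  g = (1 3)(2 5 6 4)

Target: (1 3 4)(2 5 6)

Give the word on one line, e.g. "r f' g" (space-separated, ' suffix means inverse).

f' r f'

  after f': (1 3 5 6 4)
  after r: (2 3 6)
  after f': (1 3 4)(2 5 6)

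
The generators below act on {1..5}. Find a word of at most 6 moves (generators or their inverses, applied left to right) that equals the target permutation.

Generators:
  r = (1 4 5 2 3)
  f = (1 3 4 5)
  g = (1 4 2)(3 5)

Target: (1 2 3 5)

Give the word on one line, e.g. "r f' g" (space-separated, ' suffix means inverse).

  after g: (1 4 2)(3 5)
  after f: (1 5 4 2 3)
  after r: (1 2)(3 4)
  after f: (1 2 3 5)

g f r f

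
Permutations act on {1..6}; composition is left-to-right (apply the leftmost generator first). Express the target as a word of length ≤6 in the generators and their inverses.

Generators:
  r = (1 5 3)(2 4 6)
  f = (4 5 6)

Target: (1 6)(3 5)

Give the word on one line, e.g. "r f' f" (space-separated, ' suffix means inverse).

  after f': (4 6 5)
  after r: (1 5 6 3)(2 4)
  after f': (1 4 2 6 3)
  after r': (1 2 4 6 5)
  after r': (1 6)(3 5)

f' r f' r' r'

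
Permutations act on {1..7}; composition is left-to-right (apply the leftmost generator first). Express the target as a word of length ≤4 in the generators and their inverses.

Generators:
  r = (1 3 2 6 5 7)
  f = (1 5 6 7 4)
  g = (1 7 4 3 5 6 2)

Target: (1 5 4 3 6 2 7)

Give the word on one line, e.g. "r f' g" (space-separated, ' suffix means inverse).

f' g g

  after f': (1 4 7 6 5)
  after g: (1 3 5 7 2)
  after g: (1 5 4 3 6 2 7)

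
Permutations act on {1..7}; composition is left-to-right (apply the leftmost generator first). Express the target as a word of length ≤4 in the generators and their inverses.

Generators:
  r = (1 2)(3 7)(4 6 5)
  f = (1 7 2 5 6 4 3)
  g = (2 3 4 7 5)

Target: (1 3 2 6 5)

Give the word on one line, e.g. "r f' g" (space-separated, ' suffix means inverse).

f' g f

  after f': (1 3 4 6 5 2 7)
  after g: (1 4 6 2 5 3 7)
  after f: (1 3 2 6 5)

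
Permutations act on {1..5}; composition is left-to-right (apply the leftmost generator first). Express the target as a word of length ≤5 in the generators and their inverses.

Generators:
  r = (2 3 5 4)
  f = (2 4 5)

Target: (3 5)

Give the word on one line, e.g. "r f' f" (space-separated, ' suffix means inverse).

  after f': (2 5 4)
  after f': (2 4 5)
  after r': (2 5 4 3)
  after r': (2 3 4)
  after r': (3 5)

f' f' r' r' r'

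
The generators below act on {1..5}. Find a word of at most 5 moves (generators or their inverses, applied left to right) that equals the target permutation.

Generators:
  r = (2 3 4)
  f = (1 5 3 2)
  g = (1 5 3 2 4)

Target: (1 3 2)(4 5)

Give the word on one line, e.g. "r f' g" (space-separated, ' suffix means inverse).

r f' g'

  after r: (2 3 4)
  after f': (1 2 5)(3 4)
  after g': (1 3 2)(4 5)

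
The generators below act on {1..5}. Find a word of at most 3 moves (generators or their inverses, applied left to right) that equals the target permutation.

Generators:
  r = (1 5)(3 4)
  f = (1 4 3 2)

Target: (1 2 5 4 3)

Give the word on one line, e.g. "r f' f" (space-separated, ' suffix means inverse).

  after f: (1 4 3 2)
  after r': (1 3 2 5)
  after f: (1 2 5 4 3)

f r' f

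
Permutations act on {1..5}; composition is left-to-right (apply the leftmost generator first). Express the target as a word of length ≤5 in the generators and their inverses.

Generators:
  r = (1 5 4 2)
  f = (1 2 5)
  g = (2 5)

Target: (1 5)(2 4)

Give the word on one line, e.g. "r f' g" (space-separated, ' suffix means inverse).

  after f': (1 5 2)
  after g: (1 2)
  after f': (2 5)
  after r: (1 5)(2 4)

f' g f' r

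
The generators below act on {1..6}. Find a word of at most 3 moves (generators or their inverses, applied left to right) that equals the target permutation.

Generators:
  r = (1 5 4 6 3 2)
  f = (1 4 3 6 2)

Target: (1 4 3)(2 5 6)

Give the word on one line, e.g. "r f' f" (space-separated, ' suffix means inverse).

r r

  after r: (1 5 4 6 3 2)
  after r: (1 4 3)(2 5 6)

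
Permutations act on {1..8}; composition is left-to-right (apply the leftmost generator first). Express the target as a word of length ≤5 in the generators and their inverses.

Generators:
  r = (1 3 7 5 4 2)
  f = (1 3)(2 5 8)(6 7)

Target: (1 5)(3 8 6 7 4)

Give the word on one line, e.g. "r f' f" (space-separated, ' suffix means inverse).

  after f': (1 3)(2 8 5)(6 7)
  after r': (2 8 7 6 3)(4 5)
  after f': (1 3 8 6)(2 5 4)
  after r: (1 7 5 2 4)(3 8 6)
  after r: (1 5)(3 8 6 7 4)

f' r' f' r r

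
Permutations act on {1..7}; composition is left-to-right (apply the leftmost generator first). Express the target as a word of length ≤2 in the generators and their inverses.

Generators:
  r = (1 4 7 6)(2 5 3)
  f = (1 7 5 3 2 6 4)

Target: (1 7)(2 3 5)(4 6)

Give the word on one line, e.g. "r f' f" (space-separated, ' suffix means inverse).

r r

  after r: (1 4 7 6)(2 5 3)
  after r: (1 7)(2 3 5)(4 6)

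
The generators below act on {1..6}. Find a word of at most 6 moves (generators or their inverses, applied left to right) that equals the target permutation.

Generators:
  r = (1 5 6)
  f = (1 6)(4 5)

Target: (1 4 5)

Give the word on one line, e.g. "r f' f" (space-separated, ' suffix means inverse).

  after r: (1 5 6)
  after f: (1 4 5)
  after f: (1 5 6)
  after f: (1 4 5)

r f f f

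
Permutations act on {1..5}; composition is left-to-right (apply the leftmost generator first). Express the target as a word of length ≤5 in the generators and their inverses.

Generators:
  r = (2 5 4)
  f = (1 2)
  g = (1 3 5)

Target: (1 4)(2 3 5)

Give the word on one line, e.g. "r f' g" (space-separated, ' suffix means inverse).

  after g': (1 5 3)
  after r: (1 4 2 5 3)
  after g': (1 4 2 3 5)
  after f: (1 4)(2 3 5)

g' r g' f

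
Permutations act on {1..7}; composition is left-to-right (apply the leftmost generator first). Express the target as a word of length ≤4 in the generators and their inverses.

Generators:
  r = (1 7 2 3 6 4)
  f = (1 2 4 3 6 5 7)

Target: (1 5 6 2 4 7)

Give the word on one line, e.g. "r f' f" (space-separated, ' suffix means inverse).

  after r: (1 7 2 3 6 4)
  after f': (1 5 6 2 4 7)

r f'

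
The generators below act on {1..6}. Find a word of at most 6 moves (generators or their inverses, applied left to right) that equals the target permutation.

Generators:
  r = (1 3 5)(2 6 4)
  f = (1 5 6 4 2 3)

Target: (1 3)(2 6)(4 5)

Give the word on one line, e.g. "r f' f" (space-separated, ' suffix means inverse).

f' r f' f'

  after f': (1 3 2 4 6 5)
  after r: (1 5 3 6)
  after f': (2 4 6 3 5)
  after f': (1 3)(2 6)(4 5)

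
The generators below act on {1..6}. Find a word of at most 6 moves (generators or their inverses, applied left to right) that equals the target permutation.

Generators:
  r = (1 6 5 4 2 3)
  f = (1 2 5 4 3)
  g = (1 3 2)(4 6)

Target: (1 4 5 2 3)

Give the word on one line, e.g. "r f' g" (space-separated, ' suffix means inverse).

  after f: (1 2 5 4 3)
  after r': (1 4 2 6)
  after g: (1 6 3 2 4)
  after r: (1 5 4 6)
  after r: (1 4 5 2 3)

f r' g r r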